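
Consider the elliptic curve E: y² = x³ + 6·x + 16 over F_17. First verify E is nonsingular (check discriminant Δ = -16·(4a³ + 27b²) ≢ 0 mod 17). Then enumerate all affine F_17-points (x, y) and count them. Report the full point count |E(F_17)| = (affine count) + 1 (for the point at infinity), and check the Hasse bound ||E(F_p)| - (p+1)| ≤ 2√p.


Affine points = {(0, 4), (0, 13), (2, 6), (2, 11), (4, 6), (4, 11), (5, 1), (5, 16), (6, 8), (6, 9), (8, 7), (8, 10), (9, 0), (11, 6), (11, 11), (13, 8), (13, 9), (15, 8), (15, 9), (16, 3), (16, 14)}; affine count = 21; |E(F_17)| = 22.

Discriminant check: Δ ∝ 4a³ + 27b² = 4·6³ + 27·16² = 4·216 + 27·256 ≡ 7 (mod 17). Nonzero ⇒ E is nonsingular.
For each x ∈ F_17, compute rhs = x³ + 6·x + 16 mod 17, then count y ∈ F_17 with y² ≡ rhs.
  x = 0: rhs = 16, matching y values: 4, 13 (2 points).
  x = 1: rhs = 6, matching y values: none (0 points).
  x = 2: rhs = 2, matching y values: 6, 11 (2 points).
  x = 3: rhs = 10, matching y values: none (0 points).
  x = 4: rhs = 2, matching y values: 6, 11 (2 points).
  x = 5: rhs = 1, matching y values: 1, 16 (2 points).
  x = 6: rhs = 13, matching y values: 8, 9 (2 points).
  x = 7: rhs = 10, matching y values: none (0 points).
  x = 8: rhs = 15, matching y values: 7, 10 (2 points).
  x = 9: rhs = 0, matching y values: 0 (1 points).
  x = 10: rhs = 5, matching y values: none (0 points).
  x = 11: rhs = 2, matching y values: 6, 11 (2 points).
  x = 12: rhs = 14, matching y values: none (0 points).
  x = 13: rhs = 13, matching y values: 8, 9 (2 points).
  x = 14: rhs = 5, matching y values: none (0 points).
  x = 15: rhs = 13, matching y values: 8, 9 (2 points).
  x = 16: rhs = 9, matching y values: 3, 14 (2 points).
Total affine count: 21.
Full point count |E(F_17)| = 21 + 1 = 22.
Hasse bound: |22 − (17+1)| = |4| = 4 ≤ 2√17 ≈ 8.2462 ✓.


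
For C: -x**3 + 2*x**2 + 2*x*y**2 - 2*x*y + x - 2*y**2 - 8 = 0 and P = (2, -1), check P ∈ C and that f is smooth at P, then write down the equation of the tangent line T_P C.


Tangent line at P: x - 8*y - 10 = 0.

Step 1: f(2, -1) = 0, so P lies on C.
Step 2: partial derivatives
  f_x(x, y) = -3*x**2 + 4*x + 2*y**2 - 2*y + 1, f_y(x, y) = 4*x*y - 2*x - 4*y.
  f_x(P) = 1, f_y(P) = -8 (gradient nonzero, so P is smooth).
Step 3: tangent line at P: 1·(x − 2) + -8·(y − -1) = 0.
Expanding: x - 8*y - 10 = 0.


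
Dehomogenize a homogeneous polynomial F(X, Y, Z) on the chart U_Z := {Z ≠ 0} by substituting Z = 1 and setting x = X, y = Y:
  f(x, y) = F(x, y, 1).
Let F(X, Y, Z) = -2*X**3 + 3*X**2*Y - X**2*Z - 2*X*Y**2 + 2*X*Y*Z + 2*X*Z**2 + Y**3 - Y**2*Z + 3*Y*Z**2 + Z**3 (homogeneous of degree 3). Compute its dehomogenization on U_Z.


f(x, y) = -2*x**3 + 3*x**2*y - x**2 - 2*x*y**2 + 2*x*y + 2*x + y**3 - y**2 + 3*y + 1

On U_Z we set Z = 1. Each monomial c·X^i·Y^j·Z^k in F becomes c·x^i·y^j·1^k = c·x^i·y^j.
Substituting Z = 1: F(X, Y, 1) = -2*x**3 + 3*x**2*y - x**2 - 2*x*y**2 + 2*x*y + 2*x + y**3 - y**2 + 3*y + 1.
Note: deg(f) ≤ deg(F) = 3; strict inequality happens when F is divisible by Z (lost terms).


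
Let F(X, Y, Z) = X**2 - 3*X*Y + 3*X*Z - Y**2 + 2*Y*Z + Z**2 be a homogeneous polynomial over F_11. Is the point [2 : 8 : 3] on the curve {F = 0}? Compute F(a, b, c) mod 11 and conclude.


F(2,8,3) ≡ 0 (mod 11); P is on the curve.

Evaluate F(2, 8, 3) term-by-term (mod 11).
  X**2 ↦ 1·4·1·1 = 4
  -3*X*Y ↦ -3·2·8·1 = -48
  3*X*Z ↦ 3·2·1·3 = 18
  -Y**2 ↦ -1·1·64·1 = -64
  2*Y*Z ↦ 2·1·8·3 = 48
  Z**2 ↦ 1·1·1·9 = 9
Sum: F(2, 8, 3) = (4) + (-48) + (18) + (-64) + (48) + (9) = -33.
Reducing mod 11: -33 ≡ 0 (mod 11).
Since F(a, b, c) ≡ 0 (mod 11), P lies on the curve.


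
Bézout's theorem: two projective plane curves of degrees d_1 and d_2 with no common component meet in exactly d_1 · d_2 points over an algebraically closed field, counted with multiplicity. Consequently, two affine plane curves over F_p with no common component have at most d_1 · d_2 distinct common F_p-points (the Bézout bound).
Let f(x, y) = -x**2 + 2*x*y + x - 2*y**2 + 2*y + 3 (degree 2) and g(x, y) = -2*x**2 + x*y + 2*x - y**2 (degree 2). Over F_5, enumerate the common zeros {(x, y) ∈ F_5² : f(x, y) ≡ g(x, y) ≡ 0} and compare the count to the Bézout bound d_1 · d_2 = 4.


Common zeros: {(1, 1), (3, 2)}; count = 2; Bézout bound = 4.

deg(f) = 2, deg(g) = 2, so Bézout bound = 4.
Scan x ∈ F_5. For each x, list the y ∈ F_5 with f(x, y) ≡ 0 and those with g(x, y) ≡ 0 (mod 5); the common zeros in that column are the intersection.
  x = 0: f ≡ 0 at y ∈ ∅; g ≡ 0 at y ∈ {0}; common: ∅.
  x = 1: f ≡ 0 at y ∈ {1}; g ≡ 0 at y ∈ {0, 1}; common: {1}.
  x = 2: f ≡ 0 at y ∈ {1, 2}; g ≡ 0 at y ∈ ∅; common: ∅.
  x = 3: f ≡ 0 at y ∈ {2}; g ≡ 0 at y ∈ {1, 2}; common: {2}.
  x = 4: f ≡ 0 at y ∈ ∅; g ≡ 0 at y ∈ {2}; common: ∅.
Collecting: common zeros = {(1, 1), (3, 2)}, so the count is 2.
Comparison with the Bézout bound: 2 ≤ 4 = deg(f)·deg(g), as expected for curves with no common component (the affine F_5-count falls short of the bound because intersections may lie at infinity, over extension fields, or carry multiplicity).


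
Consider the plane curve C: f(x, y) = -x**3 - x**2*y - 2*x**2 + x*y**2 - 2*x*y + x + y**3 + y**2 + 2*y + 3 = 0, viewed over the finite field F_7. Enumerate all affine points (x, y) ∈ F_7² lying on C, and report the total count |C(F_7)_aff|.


Affine F_7-points: {(0, 1), (0, 4), (2, 4), (4, 1), (4, 2), (4, 6), (6, 4)}; count = 7.

For each of the 49 pairs (x, y) ∈ F_7², evaluate f(x, y) mod 7. Record the zeros.
  x = 0: [0↦3, 1↦0, 2↦5, 3↦3, 4↦0, 5↦2, 6↦1]  zeros at y ∈ {1, 4}
  x = 1: [0↦1, 1↦3, 2↦1, 3↦1, 4↦2, 5↦3, 6↦3]  zeros at y ∈ ∅
  x = 2: [0↦3, 1↦1, 2↦4, 3↦4, 4↦0, 5↦5, 6↦4]  zeros at y ∈ {4}
  x = 3: [0↦3, 1↦2, 2↦1, 3↦6, 4↦2, 5↦2, 6↦5]  zeros at y ∈ ∅
  x = 4: [0↦2, 1↦0, 2↦0, 3↦1, 4↦2, 5↦2, 6↦0]  zeros at y ∈ {1, 2, 6}
  x = 5: [0↦1, 1↦3, 2↦2, 3↦4, 4↦1, 5↦6, 6↦4]  zeros at y ∈ ∅
  x = 6: [0↦1, 1↦5, 2↦1, 3↦2, 4↦0, 5↦1, 6↦4]  zeros at y ∈ {4}
Collecting zeros: affine points = {(0, 1), (0, 4), (2, 4), (4, 1), (4, 2), (4, 6), (6, 4)}.
Total count |C(F_7)_aff| = 7.


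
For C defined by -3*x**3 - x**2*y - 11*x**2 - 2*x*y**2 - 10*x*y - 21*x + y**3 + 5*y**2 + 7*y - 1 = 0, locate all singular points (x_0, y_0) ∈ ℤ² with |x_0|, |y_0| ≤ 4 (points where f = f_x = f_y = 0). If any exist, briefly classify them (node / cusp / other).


Singular points: {(-1, -2)}; classification: cusp.

Compute partial derivatives:
  f_x = -9*x**2 - 2*x*y - 22*x - 2*y**2 - 10*y - 21.
  f_y = -x**2 - 4*x*y - 10*x + 3*y**2 + 10*y + 7.
Scan x_0 ∈ {−4, ..., 4}. For each x_0, f_y(x_0, y) is a polynomial in y; find its integer roots y ∈ {−4, ..., 4}, then test f_x and f at those candidates.
  x = -4: f_y(-4, y) = 3*y**2 + 26*y + 31; no integer root y with |y| ≤ 4.
  x = -3: f_y(-3, y) = 3*y**2 + 22*y + 28; no integer root y with |y| ≤ 4.
  x = -2: f_y(-2, y) = 3*y**2 + 18*y + 23; no integer root y with |y| ≤ 4.
  x = -1: f_y(-1, y) = 3*y**2 + 14*y + 16; vanishes at y ∈ {-2}. (-1, -2): f_x = 0, f = 0 — SINGULAR.
  x = 0: f_y(0, y) = 3*y**2 + 10*y + 7; vanishes at y ∈ {-1}. (0, -1): f_x = -13 ≠ 0.
  x = 1: f_y(1, y) = 3*y**2 + 6*y - 4; no integer root y with |y| ≤ 4.
  x = 2: f_y(2, y) = 3*y**2 + 2*y - 17; no integer root y with |y| ≤ 4.
  x = 3: f_y(3, y) = 3*y**2 - 2*y - 32; no integer root y with |y| ≤ 4.
  x = 4: f_y(4, y) = 3*y**2 - 6*y - 49; no integer root y with |y| ≤ 4.
Only singular point on the grid: (-1, -2).
Classify: substitute x = -1 + u, y = -2 + v and expand: f = -3*u**3 - u**2*v - 2*u*v**2 + v**3 + v**2.
No constant or linear terms (consistent with a singular point). Quadratic part: v**2. Cubic part: -3*u**3 - u**2*v - 2*u*v**2 + v**3.
The quadratic part v**2 is a perfect square, so there is a single (double) tangent line v = 0, i.e. y = -2. Restricting the cubic part to that line (v = 0) leaves -3*u**3 ≠ 0, so f is not divisible by v and the branch is v² ≈ 3*u**3 to lowest order — this is a cusp.
Classification: cusp.


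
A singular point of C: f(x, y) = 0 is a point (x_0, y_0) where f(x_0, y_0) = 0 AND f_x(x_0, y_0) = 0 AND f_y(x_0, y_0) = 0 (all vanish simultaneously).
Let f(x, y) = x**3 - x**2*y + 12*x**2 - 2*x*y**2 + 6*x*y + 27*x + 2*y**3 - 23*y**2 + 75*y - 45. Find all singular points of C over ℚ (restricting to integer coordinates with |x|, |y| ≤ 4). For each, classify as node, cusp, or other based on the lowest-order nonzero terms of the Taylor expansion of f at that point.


Singular points: {(-3, 3)}; classification: cusp.

Compute partial derivatives:
  f_x = 3*x**2 - 2*x*y + 24*x - 2*y**2 + 6*y + 27.
  f_y = -x**2 - 4*x*y + 6*x + 6*y**2 - 46*y + 75.
Scan x_0 ∈ {−4, ..., 4}. For each x_0, f_y(x_0, y) is a polynomial in y; find its integer roots y ∈ {−4, ..., 4}, then test f_x and f at those candidates.
  x = -4: f_y(-4, y) = 6*y**2 - 30*y + 35; no integer root y with |y| ≤ 4.
  x = -3: f_y(-3, y) = 6*y**2 - 34*y + 48; vanishes at y ∈ {3}. (-3, 3): f_x = 0, f = 0 — SINGULAR.
  x = -2: f_y(-2, y) = 6*y**2 - 38*y + 59; no integer root y with |y| ≤ 4.
  x = -1: f_y(-1, y) = 6*y**2 - 42*y + 68; no integer root y with |y| ≤ 4.
  x = 0: f_y(0, y) = 6*y**2 - 46*y + 75; no integer root y with |y| ≤ 4.
  x = 1: f_y(1, y) = 6*y**2 - 50*y + 80; no integer root y with |y| ≤ 4.
  x = 2: f_y(2, y) = 6*y**2 - 54*y + 83; no integer root y with |y| ≤ 4.
  x = 3: f_y(3, y) = 6*y**2 - 58*y + 84; no integer root y with |y| ≤ 4.
  x = 4: f_y(4, y) = 6*y**2 - 62*y + 83; no integer root y with |y| ≤ 4.
Only singular point on the grid: (-3, 3).
Classify: substitute x = -3 + u, y = 3 + v and expand: f = u**3 - u**2*v - 2*u*v**2 + 2*v**3 + v**2.
No constant or linear terms (consistent with a singular point). Quadratic part: v**2. Cubic part: u**3 - u**2*v - 2*u*v**2 + 2*v**3.
The quadratic part v**2 is a perfect square, so there is a single (double) tangent line v = 0, i.e. y = 3. Restricting the cubic part to that line (v = 0) leaves u**3 ≠ 0, so f is not divisible by v and the branch is v² ≈ -u**3 to lowest order — this is a cusp.
Classification: cusp.


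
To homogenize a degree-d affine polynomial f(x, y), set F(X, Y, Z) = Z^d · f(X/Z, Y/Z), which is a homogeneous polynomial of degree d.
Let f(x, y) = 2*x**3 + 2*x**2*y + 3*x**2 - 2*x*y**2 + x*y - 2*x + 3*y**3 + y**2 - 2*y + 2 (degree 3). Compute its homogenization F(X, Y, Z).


F(X, Y, Z) = 2*X**3 + 2*X**2*Y + 3*X**2*Z - 2*X*Y**2 + X*Y*Z - 2*X*Z**2 + 3*Y**3 + Y**2*Z - 2*Y*Z**2 + 2*Z**3

deg(f) = 3.
Substitute x = X/Z, y = Y/Z into f, then multiply by Z^3.
  monomial 2·x^3·y^0 ↦ 2·X^3·Y^0·Z^0.
  monomial 2·x^2·y^1 ↦ 2·X^2·Y^1·Z^0.
  monomial 3·x^2·y^0 ↦ 3·X^2·Y^0·Z^1.
  monomial -2·x^1·y^2 ↦ -2·X^1·Y^2·Z^0.
  monomial 1·x^1·y^1 ↦ 1·X^1·Y^1·Z^1.
  monomial -2·x^1·y^0 ↦ -2·X^1·Y^0·Z^2.
  monomial 3·x^0·y^3 ↦ 3·X^0·Y^3·Z^0.
  monomial 1·x^0·y^2 ↦ 1·X^0·Y^2·Z^1.
  monomial -2·x^0·y^1 ↦ -2·X^0·Y^1·Z^2.
  monomial 2·x^0·y^0 ↦ 2·X^0·Y^0·Z^3.
Collecting: F(X, Y, Z) = 2*X**3 + 2*X**2*Y + 3*X**2*Z - 2*X*Y**2 + X*Y*Z - 2*X*Z**2 + 3*Y**3 + Y**2*Z - 2*Y*Z**2 + 2*Z**3.


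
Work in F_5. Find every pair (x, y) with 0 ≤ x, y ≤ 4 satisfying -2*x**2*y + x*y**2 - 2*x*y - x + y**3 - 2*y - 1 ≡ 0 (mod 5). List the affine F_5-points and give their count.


Affine F_5-points: {(0, 3), (0, 4), (2, 2), (2, 3), (4, 0), (4, 2), (4, 4)}; count = 7.

For each of the 25 pairs (x, y) ∈ F_5², evaluate f(x, y) mod 5. Record the zeros.
  x = 0: [0↦4, 1↦3, 2↦3, 3↦0, 4↦0]  zeros at y ∈ {3, 4}
  x = 1: [0↦3, 1↦4, 2↦3, 3↦1, 4↦4]  zeros at y ∈ ∅
  x = 2: [0↦2, 1↦1, 2↦0, 3↦0, 4↦2]  zeros at y ∈ {2, 3}
  x = 3: [0↦1, 1↦4, 2↦4, 3↦2, 4↦4]  zeros at y ∈ ∅
  x = 4: [0↦0, 1↦3, 2↦0, 3↦2, 4↦0]  zeros at y ∈ {0, 2, 4}
Collecting zeros: affine points = {(0, 3), (0, 4), (2, 2), (2, 3), (4, 0), (4, 2), (4, 4)}.
Total count |C(F_5)_aff| = 7.


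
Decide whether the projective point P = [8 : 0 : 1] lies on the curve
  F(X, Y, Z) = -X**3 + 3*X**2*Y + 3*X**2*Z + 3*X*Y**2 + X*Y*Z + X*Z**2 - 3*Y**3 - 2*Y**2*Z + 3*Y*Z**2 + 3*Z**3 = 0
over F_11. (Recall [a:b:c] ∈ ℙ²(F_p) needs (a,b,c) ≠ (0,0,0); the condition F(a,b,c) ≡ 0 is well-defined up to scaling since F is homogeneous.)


F(8,0,1) ≡ 10 (mod 11); P is NOT on the curve.

Evaluate F(8, 0, 1) term-by-term (mod 11).
  -X**3 ↦ -1·512·1·1 = -512
  3*X**2*Y ↦ 3·64·0·1 = 0
  3*X**2*Z ↦ 3·64·1·1 = 192
  3*X*Y**2 ↦ 3·8·0·1 = 0
  X*Y*Z ↦ 1·8·0·1 = 0
  X*Z**2 ↦ 1·8·1·1 = 8
  -3*Y**3 ↦ -3·1·0·1 = 0
  -2*Y**2*Z ↦ -2·1·0·1 = 0
  3*Y*Z**2 ↦ 3·1·0·1 = 0
  3*Z**3 ↦ 3·1·1·1 = 3
Sum: F(8, 0, 1) = (-512) + (0) + (192) + (0) + (0) + (8) + (0) + (0) + (0) + (3) = -309.
Reducing mod 11: -309 ≡ 10 (mod 11).
Since F(a, b, c) ≡ 10 ≠ 0 (mod 11), P does NOT lie on the curve.


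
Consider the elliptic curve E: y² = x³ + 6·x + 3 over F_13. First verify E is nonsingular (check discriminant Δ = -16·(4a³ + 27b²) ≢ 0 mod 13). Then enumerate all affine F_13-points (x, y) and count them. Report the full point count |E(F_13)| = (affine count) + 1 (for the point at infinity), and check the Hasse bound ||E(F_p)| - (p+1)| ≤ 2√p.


Affine points = {(0, 4), (0, 9), (1, 6), (1, 7), (2, 6), (2, 7), (3, 3), (3, 10), (4, 0), (8, 2), (8, 11), (10, 6), (10, 7), (11, 3), (11, 10), (12, 3), (12, 10)}; affine count = 17; |E(F_13)| = 18.

Discriminant check: Δ ∝ 4a³ + 27b² = 4·6³ + 27·3² = 4·216 + 27·9 ≡ 2 (mod 13). Nonzero ⇒ E is nonsingular.
For each x ∈ F_13, compute rhs = x³ + 6·x + 3 mod 13, then count y ∈ F_13 with y² ≡ rhs.
  x = 0: rhs = 3, matching y values: 4, 9 (2 points).
  x = 1: rhs = 10, matching y values: 6, 7 (2 points).
  x = 2: rhs = 10, matching y values: 6, 7 (2 points).
  x = 3: rhs = 9, matching y values: 3, 10 (2 points).
  x = 4: rhs = 0, matching y values: 0 (1 points).
  x = 5: rhs = 2, matching y values: none (0 points).
  x = 6: rhs = 8, matching y values: none (0 points).
  x = 7: rhs = 11, matching y values: none (0 points).
  x = 8: rhs = 4, matching y values: 2, 11 (2 points).
  x = 9: rhs = 6, matching y values: none (0 points).
  x = 10: rhs = 10, matching y values: 6, 7 (2 points).
  x = 11: rhs = 9, matching y values: 3, 10 (2 points).
  x = 12: rhs = 9, matching y values: 3, 10 (2 points).
Total affine count: 17.
Full point count |E(F_13)| = 17 + 1 = 18.
Hasse bound: |18 − (13+1)| = |4| = 4 ≤ 2√13 ≈ 7.2111 ✓.


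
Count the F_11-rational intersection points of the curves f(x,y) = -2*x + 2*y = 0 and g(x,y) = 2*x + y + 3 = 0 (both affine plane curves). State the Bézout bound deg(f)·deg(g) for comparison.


Common zeros: {(10, 10)}; count = 1; Bézout bound = 1.

deg(f) = 1, deg(g) = 1, so Bézout bound = 1.
Scan x ∈ F_11. For each x, list the y ∈ F_11 with f(x, y) ≡ 0 and those with g(x, y) ≡ 0 (mod 11); the common zeros in that column are the intersection.
  x = 0: f ≡ 0 at y ∈ {0}; g ≡ 0 at y ∈ {8}; common: ∅.
  x = 1: f ≡ 0 at y ∈ {1}; g ≡ 0 at y ∈ {6}; common: ∅.
  x = 2: f ≡ 0 at y ∈ {2}; g ≡ 0 at y ∈ {4}; common: ∅.
  x = 3: f ≡ 0 at y ∈ {3}; g ≡ 0 at y ∈ {2}; common: ∅.
  x = 4: f ≡ 0 at y ∈ {4}; g ≡ 0 at y ∈ {0}; common: ∅.
  x = 5: f ≡ 0 at y ∈ {5}; g ≡ 0 at y ∈ {9}; common: ∅.
  x = 6: f ≡ 0 at y ∈ {6}; g ≡ 0 at y ∈ {7}; common: ∅.
  x = 7: f ≡ 0 at y ∈ {7}; g ≡ 0 at y ∈ {5}; common: ∅.
  x = 8: f ≡ 0 at y ∈ {8}; g ≡ 0 at y ∈ {3}; common: ∅.
  x = 9: f ≡ 0 at y ∈ {9}; g ≡ 0 at y ∈ {1}; common: ∅.
  x = 10: f ≡ 0 at y ∈ {10}; g ≡ 0 at y ∈ {10}; common: {10}.
Collecting: common zeros = {(10, 10)}, so the count is 1.
Comparison with the Bézout bound: 1 ≤ 1 = deg(f)·deg(g), as expected for curves with no common component (the bound is attained).


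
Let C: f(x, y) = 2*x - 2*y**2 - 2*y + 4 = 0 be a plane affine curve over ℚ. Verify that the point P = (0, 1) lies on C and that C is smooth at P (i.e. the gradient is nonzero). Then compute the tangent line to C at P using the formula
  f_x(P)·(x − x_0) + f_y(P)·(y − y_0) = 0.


Tangent line at P: 2*x - 6*y + 6 = 0.

Step 1: f(0, 1) = 0, so P lies on C.
Step 2: partial derivatives
  f_x(x, y) = 2, f_y(x, y) = -4*y - 2.
  f_x(P) = 2, f_y(P) = -6 (gradient nonzero, so P is smooth).
Step 3: tangent line at P: 2·(x − 0) + -6·(y − 1) = 0.
Expanding: 2*x - 6*y + 6 = 0.


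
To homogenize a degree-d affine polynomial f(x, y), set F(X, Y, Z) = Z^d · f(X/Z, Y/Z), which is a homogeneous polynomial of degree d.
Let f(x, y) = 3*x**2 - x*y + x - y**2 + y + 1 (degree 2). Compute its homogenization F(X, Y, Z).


F(X, Y, Z) = 3*X**2 - X*Y + X*Z - Y**2 + Y*Z + Z**2

deg(f) = 2.
Substitute x = X/Z, y = Y/Z into f, then multiply by Z^2.
  monomial 3·x^2·y^0 ↦ 3·X^2·Y^0·Z^0.
  monomial -1·x^1·y^1 ↦ -1·X^1·Y^1·Z^0.
  monomial 1·x^1·y^0 ↦ 1·X^1·Y^0·Z^1.
  monomial -1·x^0·y^2 ↦ -1·X^0·Y^2·Z^0.
  monomial 1·x^0·y^1 ↦ 1·X^0·Y^1·Z^1.
  monomial 1·x^0·y^0 ↦ 1·X^0·Y^0·Z^2.
Collecting: F(X, Y, Z) = 3*X**2 - X*Y + X*Z - Y**2 + Y*Z + Z**2.


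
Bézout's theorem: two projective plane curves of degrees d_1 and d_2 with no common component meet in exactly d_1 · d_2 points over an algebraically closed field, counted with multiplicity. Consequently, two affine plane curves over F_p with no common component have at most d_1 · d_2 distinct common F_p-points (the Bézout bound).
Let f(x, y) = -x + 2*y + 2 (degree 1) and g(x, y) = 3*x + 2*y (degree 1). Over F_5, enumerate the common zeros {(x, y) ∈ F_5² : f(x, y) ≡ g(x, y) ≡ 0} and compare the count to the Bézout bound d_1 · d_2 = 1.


Common zeros: {(3, 3)}; count = 1; Bézout bound = 1.

deg(f) = 1, deg(g) = 1, so Bézout bound = 1.
Scan x ∈ F_5. For each x, list the y ∈ F_5 with f(x, y) ≡ 0 and those with g(x, y) ≡ 0 (mod 5); the common zeros in that column are the intersection.
  x = 0: f ≡ 0 at y ∈ {4}; g ≡ 0 at y ∈ {0}; common: ∅.
  x = 1: f ≡ 0 at y ∈ {2}; g ≡ 0 at y ∈ {1}; common: ∅.
  x = 2: f ≡ 0 at y ∈ {0}; g ≡ 0 at y ∈ {2}; common: ∅.
  x = 3: f ≡ 0 at y ∈ {3}; g ≡ 0 at y ∈ {3}; common: {3}.
  x = 4: f ≡ 0 at y ∈ {1}; g ≡ 0 at y ∈ {4}; common: ∅.
Collecting: common zeros = {(3, 3)}, so the count is 1.
Comparison with the Bézout bound: 1 ≤ 1 = deg(f)·deg(g), as expected for curves with no common component (the bound is attained).


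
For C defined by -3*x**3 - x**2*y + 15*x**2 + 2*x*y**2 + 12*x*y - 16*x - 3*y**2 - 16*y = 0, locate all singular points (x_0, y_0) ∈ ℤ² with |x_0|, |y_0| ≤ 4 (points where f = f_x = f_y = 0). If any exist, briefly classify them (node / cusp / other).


Singular points: {(2, -2)}; classification: node.

Compute partial derivatives:
  f_x = -9*x**2 - 2*x*y + 30*x + 2*y**2 + 12*y - 16.
  f_y = -x**2 + 4*x*y + 12*x - 6*y - 16.
Scan x_0 ∈ {−4, ..., 4}. For each x_0, f_y(x_0, y) is a polynomial in y; find its integer roots y ∈ {−4, ..., 4}, then test f_x and f at those candidates.
  x = -4: f_y(-4, y) = -22*y - 80; no integer root y with |y| ≤ 4.
  x = -3: f_y(-3, y) = -18*y - 61; no integer root y with |y| ≤ 4.
  x = -2: f_y(-2, y) = -14*y - 44; no integer root y with |y| ≤ 4.
  x = -1: f_y(-1, y) = -10*y - 29; no integer root y with |y| ≤ 4.
  x = 0: f_y(0, y) = -6*y - 16; no integer root y with |y| ≤ 4.
  x = 1: f_y(1, y) = -2*y - 5; no integer root y with |y| ≤ 4.
  x = 2: f_y(2, y) = 2*y + 4; vanishes at y ∈ {-2}. (2, -2): f_x = 0, f = 0 — SINGULAR.
  x = 3: f_y(3, y) = 6*y + 11; no integer root y with |y| ≤ 4.
  x = 4: f_y(4, y) = 10*y + 16; no integer root y with |y| ≤ 4.
Only singular point on the grid: (2, -2).
Classify: substitute x = 2 + u, y = -2 + v and expand: f = -3*u**3 - u**2*v - u**2 + 2*u*v**2 + v**2.
No constant or linear terms (consistent with a singular point). Quadratic part: -u**2 + v**2. Cubic part: -3*u**3 - u**2*v + 2*u*v**2.
The quadratic part v**2 - u**2 = (v − u)(v + u) splits into two distinct linear factors, so there are two distinct tangent lines y − -2 = ±(x − 2) — this is a node (ordinary double point).
Classification: node.


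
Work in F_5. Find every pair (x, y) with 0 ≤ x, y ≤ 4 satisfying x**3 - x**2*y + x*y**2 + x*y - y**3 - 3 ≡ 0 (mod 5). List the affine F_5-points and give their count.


Affine F_5-points: {(0, 3), (1, 3), (1, 4), (2, 0), (2, 3), (2, 4), (3, 1), (4, 2)}; count = 8.

For each of the 25 pairs (x, y) ∈ F_5², evaluate f(x, y) mod 5. Record the zeros.
  x = 0: [0↦2, 1↦1, 2↦4, 3↦0, 4↦3]  zeros at y ∈ {3}
  x = 1: [0↦3, 1↦3, 2↦4, 3↦0, 4↦0]  zeros at y ∈ {3, 4}
  x = 2: [0↦0, 1↦4, 2↦1, 3↦0, 4↦0]  zeros at y ∈ {0, 3, 4}
  x = 3: [0↦4, 1↦0, 2↦1, 3↦1, 4↦4]  zeros at y ∈ {1}
  x = 4: [0↦1, 1↦2, 2↦0, 3↦4, 4↦3]  zeros at y ∈ {2}
Collecting zeros: affine points = {(0, 3), (1, 3), (1, 4), (2, 0), (2, 3), (2, 4), (3, 1), (4, 2)}.
Total count |C(F_5)_aff| = 8.


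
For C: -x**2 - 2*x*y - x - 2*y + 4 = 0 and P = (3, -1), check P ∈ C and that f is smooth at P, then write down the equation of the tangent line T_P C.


Tangent line at P: -5*x - 8*y + 7 = 0.

Step 1: f(3, -1) = 0, so P lies on C.
Step 2: partial derivatives
  f_x(x, y) = -2*x - 2*y - 1, f_y(x, y) = -2*x - 2.
  f_x(P) = -5, f_y(P) = -8 (gradient nonzero, so P is smooth).
Step 3: tangent line at P: -5·(x − 3) + -8·(y − -1) = 0.
Expanding: -5*x - 8*y + 7 = 0.


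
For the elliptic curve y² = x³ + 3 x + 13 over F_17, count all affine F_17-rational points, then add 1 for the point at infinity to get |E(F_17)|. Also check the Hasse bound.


Affine points = {(0, 8), (0, 9), (1, 0), (3, 7), (3, 10), (4, 2), (4, 15), (5, 0), (6, 3), (6, 14), (9, 2), (9, 15), (11, 0), (12, 3), (12, 14), (15, 4), (15, 13), (16, 3), (16, 14)}; affine count = 19; |E(F_17)| = 20.

Discriminant check: Δ ∝ 4a³ + 27b² = 4·3³ + 27·13² = 4·27 + 27·169 ≡ 13 (mod 17). Nonzero ⇒ E is nonsingular.
For each x ∈ F_17, compute rhs = x³ + 3·x + 13 mod 17, then count y ∈ F_17 with y² ≡ rhs.
  x = 0: rhs = 13, matching y values: 8, 9 (2 points).
  x = 1: rhs = 0, matching y values: 0 (1 points).
  x = 2: rhs = 10, matching y values: none (0 points).
  x = 3: rhs = 15, matching y values: 7, 10 (2 points).
  x = 4: rhs = 4, matching y values: 2, 15 (2 points).
  x = 5: rhs = 0, matching y values: 0 (1 points).
  x = 6: rhs = 9, matching y values: 3, 14 (2 points).
  x = 7: rhs = 3, matching y values: none (0 points).
  x = 8: rhs = 5, matching y values: none (0 points).
  x = 9: rhs = 4, matching y values: 2, 15 (2 points).
  x = 10: rhs = 6, matching y values: none (0 points).
  x = 11: rhs = 0, matching y values: 0 (1 points).
  x = 12: rhs = 9, matching y values: 3, 14 (2 points).
  x = 13: rhs = 5, matching y values: none (0 points).
  x = 14: rhs = 11, matching y values: none (0 points).
  x = 15: rhs = 16, matching y values: 4, 13 (2 points).
  x = 16: rhs = 9, matching y values: 3, 14 (2 points).
Total affine count: 19.
Full point count |E(F_17)| = 19 + 1 = 20.
Hasse bound: |20 − (17+1)| = |2| = 2 ≤ 2√17 ≈ 8.2462 ✓.


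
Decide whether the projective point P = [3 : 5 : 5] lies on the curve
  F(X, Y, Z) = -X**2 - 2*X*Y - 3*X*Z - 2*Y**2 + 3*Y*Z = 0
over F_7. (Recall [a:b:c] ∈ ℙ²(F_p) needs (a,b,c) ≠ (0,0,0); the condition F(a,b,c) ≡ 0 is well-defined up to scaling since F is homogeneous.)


F(3,5,5) ≡ 4 (mod 7); P is NOT on the curve.

Evaluate F(3, 5, 5) term-by-term (mod 7).
  -X**2 ↦ -1·9·1·1 = -9
  -2*X*Y ↦ -2·3·5·1 = -30
  -3*X*Z ↦ -3·3·1·5 = -45
  -2*Y**2 ↦ -2·1·25·1 = -50
  3*Y*Z ↦ 3·1·5·5 = 75
Sum: F(3, 5, 5) = (-9) + (-30) + (-45) + (-50) + (75) = -59.
Reducing mod 7: -59 ≡ 4 (mod 7).
Since F(a, b, c) ≡ 4 ≠ 0 (mod 7), P does NOT lie on the curve.


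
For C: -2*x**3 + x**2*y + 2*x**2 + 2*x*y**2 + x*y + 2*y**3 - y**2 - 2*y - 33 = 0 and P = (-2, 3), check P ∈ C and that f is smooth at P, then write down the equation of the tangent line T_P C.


Tangent line at P: -23*x + 24*y - 118 = 0.

Step 1: f(-2, 3) = 0, so P lies on C.
Step 2: partial derivatives
  f_x(x, y) = -6*x**2 + 2*x*y + 4*x + 2*y**2 + y, f_y(x, y) = x**2 + 4*x*y + x + 6*y**2 - 2*y - 2.
  f_x(P) = -23, f_y(P) = 24 (gradient nonzero, so P is smooth).
Step 3: tangent line at P: -23·(x − -2) + 24·(y − 3) = 0.
Expanding: -23*x + 24*y - 118 = 0.


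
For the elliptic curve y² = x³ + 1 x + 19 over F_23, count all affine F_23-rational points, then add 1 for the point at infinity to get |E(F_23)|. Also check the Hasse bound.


Affine points = {(2, 11), (2, 12), (3, 7), (3, 16), (4, 8), (4, 15), (7, 1), (7, 22), (11, 2), (11, 21), (17, 2), (17, 21), (18, 2), (18, 21), (20, 9), (20, 14), (21, 3), (21, 20)}; affine count = 18; |E(F_23)| = 19.

Discriminant check: Δ ∝ 4a³ + 27b² = 4·1³ + 27·19² = 4·1 + 27·361 ≡ 22 (mod 23). Nonzero ⇒ E is nonsingular.
For each x ∈ F_23, compute rhs = x³ + 1·x + 19 mod 23, then count y ∈ F_23 with y² ≡ rhs.
  x = 0: rhs = 19, matching y values: none (0 points).
  x = 1: rhs = 21, matching y values: none (0 points).
  x = 2: rhs = 6, matching y values: 11, 12 (2 points).
  x = 3: rhs = 3, matching y values: 7, 16 (2 points).
  x = 4: rhs = 18, matching y values: 8, 15 (2 points).
  x = 5: rhs = 11, matching y values: none (0 points).
  x = 6: rhs = 11, matching y values: none (0 points).
  x = 7: rhs = 1, matching y values: 1, 22 (2 points).
  x = 8: rhs = 10, matching y values: none (0 points).
  x = 9: rhs = 21, matching y values: none (0 points).
  x = 10: rhs = 17, matching y values: none (0 points).
  x = 11: rhs = 4, matching y values: 2, 21 (2 points).
  x = 12: rhs = 11, matching y values: none (0 points).
  x = 13: rhs = 21, matching y values: none (0 points).
  x = 14: rhs = 17, matching y values: none (0 points).
  x = 15: rhs = 5, matching y values: none (0 points).
  x = 16: rhs = 14, matching y values: none (0 points).
  x = 17: rhs = 4, matching y values: 2, 21 (2 points).
  x = 18: rhs = 4, matching y values: 2, 21 (2 points).
  x = 19: rhs = 20, matching y values: none (0 points).
  x = 20: rhs = 12, matching y values: 9, 14 (2 points).
  x = 21: rhs = 9, matching y values: 3, 20 (2 points).
  x = 22: rhs = 17, matching y values: none (0 points).
Total affine count: 18.
Full point count |E(F_23)| = 18 + 1 = 19.
Hasse bound: |19 − (23+1)| = |-5| = 5 ≤ 2√23 ≈ 9.5917 ✓.


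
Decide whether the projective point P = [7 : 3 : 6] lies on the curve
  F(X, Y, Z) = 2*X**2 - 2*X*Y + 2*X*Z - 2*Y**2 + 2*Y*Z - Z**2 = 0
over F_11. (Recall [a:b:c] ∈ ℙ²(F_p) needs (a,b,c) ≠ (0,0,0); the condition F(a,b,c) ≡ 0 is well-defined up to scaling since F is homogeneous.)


F(7,3,6) ≡ 1 (mod 11); P is NOT on the curve.

Evaluate F(7, 3, 6) term-by-term (mod 11).
  2*X**2 ↦ 2·49·1·1 = 98
  -2*X*Y ↦ -2·7·3·1 = -42
  2*X*Z ↦ 2·7·1·6 = 84
  -2*Y**2 ↦ -2·1·9·1 = -18
  2*Y*Z ↦ 2·1·3·6 = 36
  -Z**2 ↦ -1·1·1·36 = -36
Sum: F(7, 3, 6) = (98) + (-42) + (84) + (-18) + (36) + (-36) = 122.
Reducing mod 11: 122 ≡ 1 (mod 11).
Since F(a, b, c) ≡ 1 ≠ 0 (mod 11), P does NOT lie on the curve.


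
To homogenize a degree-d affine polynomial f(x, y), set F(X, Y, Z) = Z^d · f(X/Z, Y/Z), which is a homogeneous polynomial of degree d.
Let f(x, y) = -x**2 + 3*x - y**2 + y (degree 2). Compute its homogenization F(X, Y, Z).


F(X, Y, Z) = -X**2 + 3*X*Z - Y**2 + Y*Z

deg(f) = 2.
Substitute x = X/Z, y = Y/Z into f, then multiply by Z^2.
  monomial -1·x^2·y^0 ↦ -1·X^2·Y^0·Z^0.
  monomial 3·x^1·y^0 ↦ 3·X^1·Y^0·Z^1.
  monomial -1·x^0·y^2 ↦ -1·X^0·Y^2·Z^0.
  monomial 1·x^0·y^1 ↦ 1·X^0·Y^1·Z^1.
Collecting: F(X, Y, Z) = -X**2 + 3*X*Z - Y**2 + Y*Z.


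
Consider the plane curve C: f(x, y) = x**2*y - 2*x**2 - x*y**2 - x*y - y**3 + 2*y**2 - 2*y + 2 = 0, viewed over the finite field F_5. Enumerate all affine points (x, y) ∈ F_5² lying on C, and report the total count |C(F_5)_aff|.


Affine F_5-points: {(1, 0), (2, 4), (3, 2), (3, 3), (3, 4), (4, 0), (4, 3)}; count = 7.

For each of the 25 pairs (x, y) ∈ F_5², evaluate f(x, y) mod 5. Record the zeros.
  x = 0: [0↦2, 1↦1, 2↦3, 3↦2, 4↦2]  zeros at y ∈ ∅
  x = 1: [0↦0, 1↦3, 2↦2, 3↦1, 4↦4]  zeros at y ∈ {0}
  x = 2: [0↦4, 1↦3, 2↦1, 3↦2, 4↦0]  zeros at y ∈ {4}
  x = 3: [0↦4, 1↦1, 2↦0, 3↦0, 4↦0]  zeros at y ∈ {2, 3, 4}
  x = 4: [0↦0, 1↦2, 2↦4, 3↦0, 4↦4]  zeros at y ∈ {0, 3}
Collecting zeros: affine points = {(1, 0), (2, 4), (3, 2), (3, 3), (3, 4), (4, 0), (4, 3)}.
Total count |C(F_5)_aff| = 7.


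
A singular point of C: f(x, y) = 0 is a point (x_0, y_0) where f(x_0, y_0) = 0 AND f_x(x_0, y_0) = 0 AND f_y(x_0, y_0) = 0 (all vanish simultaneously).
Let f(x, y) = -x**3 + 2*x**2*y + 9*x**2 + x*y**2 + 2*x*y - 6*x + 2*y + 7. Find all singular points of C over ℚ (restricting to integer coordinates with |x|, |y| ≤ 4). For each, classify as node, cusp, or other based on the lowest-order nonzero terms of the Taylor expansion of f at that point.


Singular points: {(1, -3)}; classification: cusp.

Compute partial derivatives:
  f_x = -3*x**2 + 4*x*y + 18*x + y**2 + 2*y - 6.
  f_y = 2*x**2 + 2*x*y + 2*x + 2.
Scan x_0 ∈ {−4, ..., 4}. For each x_0, f_y(x_0, y) is a polynomial in y; find its integer roots y ∈ {−4, ..., 4}, then test f_x and f at those candidates.
  x = -4: f_y(-4, y) = 26 - 8*y; no integer root y with |y| ≤ 4.
  x = -3: f_y(-3, y) = 14 - 6*y; no integer root y with |y| ≤ 4.
  x = -2: f_y(-2, y) = 6 - 4*y; no integer root y with |y| ≤ 4.
  x = -1: f_y(-1, y) = 2 - 2*y; vanishes at y ∈ {1}. (-1, 1): f_x = -28 ≠ 0.
  x = 0: f_y(0, y) = 2; no integer root y with |y| ≤ 4.
  x = 1: f_y(1, y) = 2*y + 6; vanishes at y ∈ {-3}. (1, -3): f_x = 0, f = 0 — SINGULAR.
  x = 2: f_y(2, y) = 4*y + 14; no integer root y with |y| ≤ 4.
  x = 3: f_y(3, y) = 6*y + 26; no integer root y with |y| ≤ 4.
  x = 4: f_y(4, y) = 8*y + 42; no integer root y with |y| ≤ 4.
Only singular point on the grid: (1, -3).
Classify: substitute x = 1 + u, y = -3 + v and expand: f = -u**3 + 2*u**2*v + u*v**2 + v**2.
No constant or linear terms (consistent with a singular point). Quadratic part: v**2. Cubic part: -u**3 + 2*u**2*v + u*v**2.
The quadratic part v**2 is a perfect square, so there is a single (double) tangent line v = 0, i.e. y = -3. Restricting the cubic part to that line (v = 0) leaves -u**3 ≠ 0, so f is not divisible by v and the branch is v² ≈ u**3 to lowest order — this is a cusp.
Classification: cusp.


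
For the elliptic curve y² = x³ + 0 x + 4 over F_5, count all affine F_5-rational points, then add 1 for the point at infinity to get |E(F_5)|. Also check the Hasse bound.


Affine points = {(0, 2), (0, 3), (1, 0), (3, 1), (3, 4)}; affine count = 5; |E(F_5)| = 6.

Discriminant check: Δ ∝ 4a³ + 27b² = 4·0³ + 27·4² = 4·0 + 27·16 ≡ 2 (mod 5). Nonzero ⇒ E is nonsingular.
For each x ∈ F_5, compute rhs = x³ + 0·x + 4 mod 5, then count y ∈ F_5 with y² ≡ rhs.
  x = 0: rhs = 4, matching y values: 2, 3 (2 points).
  x = 1: rhs = 0, matching y values: 0 (1 points).
  x = 2: rhs = 2, matching y values: none (0 points).
  x = 3: rhs = 1, matching y values: 1, 4 (2 points).
  x = 4: rhs = 3, matching y values: none (0 points).
Total affine count: 5.
Full point count |E(F_5)| = 5 + 1 = 6.
Hasse bound: |6 − (5+1)| = |0| = 0 ≤ 2√5 ≈ 4.4721 ✓.


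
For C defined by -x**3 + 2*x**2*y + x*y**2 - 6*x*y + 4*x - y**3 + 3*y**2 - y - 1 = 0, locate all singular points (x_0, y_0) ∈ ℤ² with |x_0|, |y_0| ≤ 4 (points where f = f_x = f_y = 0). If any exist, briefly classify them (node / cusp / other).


Singular points: {(1, 1)}; classification: node.

Compute partial derivatives:
  f_x = -3*x**2 + 4*x*y + y**2 - 6*y + 4.
  f_y = 2*x**2 + 2*x*y - 6*x - 3*y**2 + 6*y - 1.
Scan x_0 ∈ {−4, ..., 4}. For each x_0, f_y(x_0, y) is a polynomial in y; find its integer roots y ∈ {−4, ..., 4}, then test f_x and f at those candidates.
  x = -4: f_y(-4, y) = -3*y**2 - 2*y + 55; no integer root y with |y| ≤ 4.
  x = -3: f_y(-3, y) = 35 - 3*y**2; no integer root y with |y| ≤ 4.
  x = -2: f_y(-2, y) = -3*y**2 + 2*y + 19; no integer root y with |y| ≤ 4.
  x = -1: f_y(-1, y) = -3*y**2 + 4*y + 7; vanishes at y ∈ {-1}. (-1, -1): f_x = 12 ≠ 0.
  x = 0: f_y(0, y) = -3*y**2 + 6*y - 1; no integer root y with |y| ≤ 4.
  x = 1: f_y(1, y) = -3*y**2 + 8*y - 5; vanishes at y ∈ {1}. (1, 1): f_x = 0, f = 0 — SINGULAR.
  x = 2: f_y(2, y) = -3*y**2 + 10*y - 5; no integer root y with |y| ≤ 4.
  x = 3: f_y(3, y) = -3*y**2 + 12*y - 1; no integer root y with |y| ≤ 4.
  x = 4: f_y(4, y) = -3*y**2 + 14*y + 7; no integer root y with |y| ≤ 4.
Only singular point on the grid: (1, 1).
Classify: substitute x = 1 + u, y = 1 + v and expand: f = -u**3 + 2*u**2*v - u**2 + u*v**2 - v**3 + v**2.
No constant or linear terms (consistent with a singular point). Quadratic part: -u**2 + v**2. Cubic part: -u**3 + 2*u**2*v + u*v**2 - v**3.
The quadratic part v**2 - u**2 = (v − u)(v + u) splits into two distinct linear factors, so there are two distinct tangent lines y − 1 = ±(x − 1) — this is a node (ordinary double point).
Classification: node.


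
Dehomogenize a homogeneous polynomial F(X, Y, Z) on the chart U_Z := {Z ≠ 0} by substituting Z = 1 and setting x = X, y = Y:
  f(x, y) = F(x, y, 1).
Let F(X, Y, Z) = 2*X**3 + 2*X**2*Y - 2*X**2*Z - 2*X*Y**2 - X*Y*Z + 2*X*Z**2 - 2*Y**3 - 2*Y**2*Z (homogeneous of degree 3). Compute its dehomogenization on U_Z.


f(x, y) = 2*x**3 + 2*x**2*y - 2*x**2 - 2*x*y**2 - x*y + 2*x - 2*y**3 - 2*y**2

On U_Z we set Z = 1. Each monomial c·X^i·Y^j·Z^k in F becomes c·x^i·y^j·1^k = c·x^i·y^j.
Substituting Z = 1: F(X, Y, 1) = 2*x**3 + 2*x**2*y - 2*x**2 - 2*x*y**2 - x*y + 2*x - 2*y**3 - 2*y**2.
Note: deg(f) ≤ deg(F) = 3; strict inequality happens when F is divisible by Z (lost terms).


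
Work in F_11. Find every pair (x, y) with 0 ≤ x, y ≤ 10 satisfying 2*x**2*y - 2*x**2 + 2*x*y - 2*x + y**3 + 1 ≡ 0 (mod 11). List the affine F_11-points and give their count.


Affine F_11-points: {(0, 10), (1, 4), (2, 0), (3, 2), (4, 5), (5, 6), (5, 7), (5, 9), (6, 5), (7, 2), (8, 0), (9, 4), (10, 10)}; count = 13.

For each of the 121 pairs (x, y) ∈ F_11², evaluate f(x, y) mod 11. Record the zeros.
  x = 0: [0↦1, 1↦2, 2↦9, 3↦6, 4↦10, 5↦5, 6↦8, 7↦3, 8↦7, 9↦4, 10↦0]  zeros at y ∈ {10}
  x = 1: [0↦8, 1↦2, 2↦2, 3↦3, 4↦0, 5↦10, 6↦6, 7↦5, 8↦2, 9↦3, 10↦3]  zeros at y ∈ {4}
  x = 2: [0↦0, 1↦2, 2↦10, 3↦8, 4↦2, 5↦9, 6↦2, 7↦9, 8↦3, 9↦1, 10↦9]  zeros at y ∈ {0}
  x = 3: [0↦10, 1↦2, 2↦0, 3↦10, 4↦5, 5↦2, 6↦7, 7↦4, 8↦10, 9↦9, 10↦7]  zeros at y ∈ {2}
  x = 4: [0↦5, 1↦2, 2↦5, 3↦9, 4↦9, 5↦0, 6↦10, 7↦1, 8↦1, 9↦5, 10↦8]  zeros at y ∈ {5}
  x = 5: [0↦7, 1↦2, 2↦3, 3↦5, 4↦3, 5↦3, 6↦0, 7↦0, 8↦9, 9↦0, 10↦1]  zeros at y ∈ {6, 7, 9}
  x = 6: [0↦5, 1↦2, 2↦5, 3↦9, 4↦9, 5↦0, 6↦10, 7↦1, 8↦1, 9↦5, 10↦8]  zeros at y ∈ {5}
  x = 7: [0↦10, 1↦2, 2↦0, 3↦10, 4↦5, 5↦2, 6↦7, 7↦4, 8↦10, 9↦9, 10↦7]  zeros at y ∈ {2}
  x = 8: [0↦0, 1↦2, 2↦10, 3↦8, 4↦2, 5↦9, 6↦2, 7↦9, 8↦3, 9↦1, 10↦9]  zeros at y ∈ {0}
  x = 9: [0↦8, 1↦2, 2↦2, 3↦3, 4↦0, 5↦10, 6↦6, 7↦5, 8↦2, 9↦3, 10↦3]  zeros at y ∈ {4}
  x = 10: [0↦1, 1↦2, 2↦9, 3↦6, 4↦10, 5↦5, 6↦8, 7↦3, 8↦7, 9↦4, 10↦0]  zeros at y ∈ {10}
Collecting zeros: affine points = {(0, 10), (1, 4), (2, 0), (3, 2), (4, 5), (5, 6), (5, 7), (5, 9), (6, 5), (7, 2), (8, 0), (9, 4), (10, 10)}.
Total count |C(F_11)_aff| = 13.


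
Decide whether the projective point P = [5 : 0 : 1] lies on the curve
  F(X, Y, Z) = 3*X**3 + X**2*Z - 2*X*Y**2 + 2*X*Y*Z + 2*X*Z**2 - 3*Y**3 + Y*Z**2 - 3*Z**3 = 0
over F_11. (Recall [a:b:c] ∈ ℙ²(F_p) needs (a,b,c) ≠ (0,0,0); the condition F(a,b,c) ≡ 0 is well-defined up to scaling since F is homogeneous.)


F(5,0,1) ≡ 0 (mod 11); P is on the curve.

Evaluate F(5, 0, 1) term-by-term (mod 11).
  3*X**3 ↦ 3·125·1·1 = 375
  X**2*Z ↦ 1·25·1·1 = 25
  -2*X*Y**2 ↦ -2·5·0·1 = 0
  2*X*Y*Z ↦ 2·5·0·1 = 0
  2*X*Z**2 ↦ 2·5·1·1 = 10
  -3*Y**3 ↦ -3·1·0·1 = 0
  Y*Z**2 ↦ 1·1·0·1 = 0
  -3*Z**3 ↦ -3·1·1·1 = -3
Sum: F(5, 0, 1) = (375) + (25) + (0) + (0) + (10) + (0) + (0) + (-3) = 407.
Reducing mod 11: 407 ≡ 0 (mod 11).
Since F(a, b, c) ≡ 0 (mod 11), P lies on the curve.


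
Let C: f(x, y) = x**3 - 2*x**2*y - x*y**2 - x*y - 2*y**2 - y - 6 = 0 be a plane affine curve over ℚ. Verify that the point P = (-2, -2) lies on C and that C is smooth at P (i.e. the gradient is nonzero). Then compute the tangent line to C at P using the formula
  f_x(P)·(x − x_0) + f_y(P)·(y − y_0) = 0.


Tangent line at P: -6*x - 7*y - 26 = 0.

Step 1: f(-2, -2) = 0, so P lies on C.
Step 2: partial derivatives
  f_x(x, y) = 3*x**2 - 4*x*y - y**2 - y, f_y(x, y) = -2*x**2 - 2*x*y - x - 4*y - 1.
  f_x(P) = -6, f_y(P) = -7 (gradient nonzero, so P is smooth).
Step 3: tangent line at P: -6·(x − -2) + -7·(y − -2) = 0.
Expanding: -6*x - 7*y - 26 = 0.


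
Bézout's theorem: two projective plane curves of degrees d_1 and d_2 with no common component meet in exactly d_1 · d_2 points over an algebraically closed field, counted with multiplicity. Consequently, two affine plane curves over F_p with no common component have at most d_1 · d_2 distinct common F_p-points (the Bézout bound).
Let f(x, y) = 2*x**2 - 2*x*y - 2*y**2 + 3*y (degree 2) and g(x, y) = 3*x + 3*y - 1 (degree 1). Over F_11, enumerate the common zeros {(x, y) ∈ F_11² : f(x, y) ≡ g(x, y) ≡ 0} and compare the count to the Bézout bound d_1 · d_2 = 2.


Common zeros: {(5, 10), (9, 6)}; count = 2; Bézout bound = 2.

deg(f) = 2, deg(g) = 1, so Bézout bound = 2.
Scan x ∈ F_11. For each x, list the y ∈ F_11 with f(x, y) ≡ 0 and those with g(x, y) ≡ 0 (mod 11); the common zeros in that column are the intersection.
  x = 0: f ≡ 0 at y ∈ {0, 7}; g ≡ 0 at y ∈ {4}; common: ∅.
  x = 1: f ≡ 0 at y ∈ ∅; g ≡ 0 at y ∈ {3}; common: ∅.
  x = 2: f ≡ 0 at y ∈ ∅; g ≡ 0 at y ∈ {2}; common: ∅.
  x = 3: f ≡ 0 at y ∈ ∅; g ≡ 0 at y ∈ {1}; common: ∅.
  x = 4: f ≡ 0 at y ∈ ∅; g ≡ 0 at y ∈ {0}; common: ∅.
  x = 5: f ≡ 0 at y ∈ {3, 10}; g ≡ 0 at y ∈ {10}; common: {10}.
  x = 6: f ≡ 0 at y ∈ ∅; g ≡ 0 at y ∈ {9}; common: ∅.
  x = 7: f ≡ 0 at y ∈ {4, 7}; g ≡ 0 at y ∈ {8}; common: ∅.
  x = 8: f ≡ 0 at y ∈ {4, 6}; g ≡ 0 at y ∈ {7}; common: ∅.
  x = 9: f ≡ 0 at y ∈ {3, 6}; g ≡ 0 at y ∈ {6}; common: {6}.
  x = 10: f ≡ 0 at y ∈ ∅; g ≡ 0 at y ∈ {5}; common: ∅.
Collecting: common zeros = {(5, 10), (9, 6)}, so the count is 2.
Comparison with the Bézout bound: 2 ≤ 2 = deg(f)·deg(g), as expected for curves with no common component (the bound is attained).


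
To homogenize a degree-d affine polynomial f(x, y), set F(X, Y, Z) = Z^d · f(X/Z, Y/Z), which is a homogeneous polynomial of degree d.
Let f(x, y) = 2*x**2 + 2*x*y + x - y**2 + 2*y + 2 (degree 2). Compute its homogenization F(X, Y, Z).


F(X, Y, Z) = 2*X**2 + 2*X*Y + X*Z - Y**2 + 2*Y*Z + 2*Z**2

deg(f) = 2.
Substitute x = X/Z, y = Y/Z into f, then multiply by Z^2.
  monomial 2·x^2·y^0 ↦ 2·X^2·Y^0·Z^0.
  monomial 2·x^1·y^1 ↦ 2·X^1·Y^1·Z^0.
  monomial 1·x^1·y^0 ↦ 1·X^1·Y^0·Z^1.
  monomial -1·x^0·y^2 ↦ -1·X^0·Y^2·Z^0.
  monomial 2·x^0·y^1 ↦ 2·X^0·Y^1·Z^1.
  monomial 2·x^0·y^0 ↦ 2·X^0·Y^0·Z^2.
Collecting: F(X, Y, Z) = 2*X**2 + 2*X*Y + X*Z - Y**2 + 2*Y*Z + 2*Z**2.


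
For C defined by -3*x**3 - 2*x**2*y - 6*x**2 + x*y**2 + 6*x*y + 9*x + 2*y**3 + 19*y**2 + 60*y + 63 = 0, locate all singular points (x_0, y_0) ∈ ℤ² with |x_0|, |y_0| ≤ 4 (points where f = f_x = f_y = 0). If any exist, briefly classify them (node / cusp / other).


Singular points: {(0, -3)}; classification: cusp.

Compute partial derivatives:
  f_x = -9*x**2 - 4*x*y - 12*x + y**2 + 6*y + 9.
  f_y = -2*x**2 + 2*x*y + 6*x + 6*y**2 + 38*y + 60.
Scan x_0 ∈ {−4, ..., 4}. For each x_0, f_y(x_0, y) is a polynomial in y; find its integer roots y ∈ {−4, ..., 4}, then test f_x and f at those candidates.
  x = -4: f_y(-4, y) = 6*y**2 + 30*y + 4; no integer root y with |y| ≤ 4.
  x = -3: f_y(-3, y) = 6*y**2 + 32*y + 24; no integer root y with |y| ≤ 4.
  x = -2: f_y(-2, y) = 6*y**2 + 34*y + 40; vanishes at y ∈ {-4}. (-2, -4): f_x = -43 ≠ 0.
  x = -1: f_y(-1, y) = 6*y**2 + 36*y + 52; no integer root y with |y| ≤ 4.
  x = 0: f_y(0, y) = 6*y**2 + 38*y + 60; vanishes at y ∈ {-3}. (0, -3): f_x = 0, f = 0 — SINGULAR.
  x = 1: f_y(1, y) = 6*y**2 + 40*y + 64; vanishes at y ∈ {-4}. (1, -4): f_x = -4 ≠ 0.
  x = 2: f_y(2, y) = 6*y**2 + 42*y + 64; no integer root y with |y| ≤ 4.
  x = 3: f_y(3, y) = 6*y**2 + 44*y + 60; no integer root y with |y| ≤ 4.
  x = 4: f_y(4, y) = 6*y**2 + 46*y + 52; no integer root y with |y| ≤ 4.
Only singular point on the grid: (0, -3).
Classify: substitute x = 0 + u, y = -3 + v and expand: f = -3*u**3 - 2*u**2*v + u*v**2 + 2*v**3 + v**2.
No constant or linear terms (consistent with a singular point). Quadratic part: v**2. Cubic part: -3*u**3 - 2*u**2*v + u*v**2 + 2*v**3.
The quadratic part v**2 is a perfect square, so there is a single (double) tangent line v = 0, i.e. y = -3. Restricting the cubic part to that line (v = 0) leaves -3*u**3 ≠ 0, so f is not divisible by v and the branch is v² ≈ 3*u**3 to lowest order — this is a cusp.
Classification: cusp.
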